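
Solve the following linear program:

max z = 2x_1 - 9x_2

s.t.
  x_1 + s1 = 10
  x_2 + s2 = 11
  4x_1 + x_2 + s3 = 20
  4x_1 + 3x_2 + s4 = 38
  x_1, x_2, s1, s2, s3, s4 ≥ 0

Evaluate the objective at each vertex of the feasible region:
  z(0, 0) = 0
  z(5, 0) = 10  ←
  z(2.75, 9) = -75.5
  z(1.25, 11) = -96.5
  z(0, 11) = -99
The maximum is at x_1 = 5, x_2 = 0.

x_1 = 5, x_2 = 0, z = 10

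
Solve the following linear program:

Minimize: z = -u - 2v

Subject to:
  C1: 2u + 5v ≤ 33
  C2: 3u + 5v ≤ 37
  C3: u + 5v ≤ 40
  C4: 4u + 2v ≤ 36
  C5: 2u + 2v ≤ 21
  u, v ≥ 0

Evaluate the objective at each vertex of the feasible region:
  z(0, 0) = 0
  z(9, 0) = -9
  z(7.571, 2.857) = -13.29
  z(4, 5) = -14  ←
  z(0, 6.6) = -13.2
The minimum is at u = 4, v = 5.

u = 4, v = 5, z = -14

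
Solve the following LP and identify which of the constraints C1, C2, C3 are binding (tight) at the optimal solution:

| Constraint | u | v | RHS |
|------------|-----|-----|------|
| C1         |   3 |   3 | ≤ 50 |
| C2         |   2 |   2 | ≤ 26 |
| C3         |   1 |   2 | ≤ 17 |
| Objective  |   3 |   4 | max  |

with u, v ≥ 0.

At u = 9, v = 4, compute slack b - a·x for each constraint:
  C1: 50 − 39 = 11  (slack)
  C2: 26 − 26 = 0  (binding)
  C3: 17 − 17 = 0  (binding)

Optimal: u = 9, v = 4
Binding: C2, C3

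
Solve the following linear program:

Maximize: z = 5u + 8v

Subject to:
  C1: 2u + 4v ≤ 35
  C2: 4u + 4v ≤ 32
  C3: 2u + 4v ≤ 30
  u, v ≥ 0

Evaluate the objective at each vertex of the feasible region:
  z(0, 0) = 0
  z(8, 0) = 40
  z(1, 7) = 61  ←
  z(0, 7.5) = 60
The maximum is at u = 1, v = 7.

u = 1, v = 7, z = 61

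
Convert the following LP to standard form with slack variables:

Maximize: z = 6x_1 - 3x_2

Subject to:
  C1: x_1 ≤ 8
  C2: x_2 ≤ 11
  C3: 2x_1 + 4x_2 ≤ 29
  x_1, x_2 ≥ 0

max z = 6x_1 - 3x_2

s.t.
  x_1 + s1 = 8
  x_2 + s2 = 11
  2x_1 + 4x_2 + s3 = 29
  x_1, x_2, s1, s2, s3 ≥ 0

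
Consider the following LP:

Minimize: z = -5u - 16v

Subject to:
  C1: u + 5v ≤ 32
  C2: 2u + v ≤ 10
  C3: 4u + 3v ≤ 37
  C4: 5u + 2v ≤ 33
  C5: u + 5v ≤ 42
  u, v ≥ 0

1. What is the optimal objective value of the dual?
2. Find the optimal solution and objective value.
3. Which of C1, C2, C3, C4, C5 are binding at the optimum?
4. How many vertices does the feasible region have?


1. -106
2. u = 2, v = 6, z = -106
3. C1, C2
4. 4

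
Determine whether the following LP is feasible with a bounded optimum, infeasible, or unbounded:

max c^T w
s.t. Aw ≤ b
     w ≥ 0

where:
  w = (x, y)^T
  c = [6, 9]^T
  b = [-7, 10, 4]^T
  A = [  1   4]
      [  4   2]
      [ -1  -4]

Infeasible (no feasible solution exists)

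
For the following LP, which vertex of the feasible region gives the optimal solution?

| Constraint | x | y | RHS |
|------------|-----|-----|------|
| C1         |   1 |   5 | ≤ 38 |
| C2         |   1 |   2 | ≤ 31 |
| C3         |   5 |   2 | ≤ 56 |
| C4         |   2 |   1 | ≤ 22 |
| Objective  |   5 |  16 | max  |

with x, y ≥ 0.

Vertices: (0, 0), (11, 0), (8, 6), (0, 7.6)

Evaluate the objective at each vertex of the feasible region:
  z(0, 0) = 0
  z(11, 0) = 55
  z(8, 6) = 136  ←
  z(0, 7.6) = 121.6
The maximum is at x = 8, y = 6.

(8, 6)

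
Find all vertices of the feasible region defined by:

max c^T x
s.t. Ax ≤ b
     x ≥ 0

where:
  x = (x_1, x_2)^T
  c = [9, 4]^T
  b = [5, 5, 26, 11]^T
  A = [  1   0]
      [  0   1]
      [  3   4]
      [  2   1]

(0, 0), (5, 0), (5, 1), (3.6, 3.8), (2, 5), (0, 5)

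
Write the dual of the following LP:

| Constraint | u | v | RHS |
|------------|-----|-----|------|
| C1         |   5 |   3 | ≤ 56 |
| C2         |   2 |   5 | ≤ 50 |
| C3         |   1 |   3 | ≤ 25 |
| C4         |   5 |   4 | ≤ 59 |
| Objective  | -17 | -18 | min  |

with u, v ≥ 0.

Primal min cᵀx s.t. Ax ≤ b, x ≥ 0  →  Dual max −bᵀy s.t. Aᵀy ≥ −c, y ≥ 0.

Maximize: z = -56y1 - 50y2 - 25y3 - 59y4

Subject to:
  5y1 + 2y2 + y3 + 5y4 ≥ 17
  3y1 + 5y2 + 3y3 + 4y4 ≥ 18
  y1, y2, y3, y4 ≥ 0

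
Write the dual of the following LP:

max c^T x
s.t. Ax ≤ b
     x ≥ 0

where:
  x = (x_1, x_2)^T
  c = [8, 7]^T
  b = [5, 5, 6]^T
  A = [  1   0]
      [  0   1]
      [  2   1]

Primal max cᵀx s.t. Ax ≤ b, x ≥ 0  →  Dual min bᵀy s.t. Aᵀy ≥ c, y ≥ 0.

Minimize: z = 5y1 + 5y2 + 6y3

Subject to:
  y1 + 2y3 ≥ 8
  y2 + y3 ≥ 7
  y1, y2, y3 ≥ 0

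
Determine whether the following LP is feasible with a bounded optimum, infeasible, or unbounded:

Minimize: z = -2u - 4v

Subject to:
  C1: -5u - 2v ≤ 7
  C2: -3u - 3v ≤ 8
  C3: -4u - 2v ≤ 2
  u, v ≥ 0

Unbounded (objective can decrease without bound)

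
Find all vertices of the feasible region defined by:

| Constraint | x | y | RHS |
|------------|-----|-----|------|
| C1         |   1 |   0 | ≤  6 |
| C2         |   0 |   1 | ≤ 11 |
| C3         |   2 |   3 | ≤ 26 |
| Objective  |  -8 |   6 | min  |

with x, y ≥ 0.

(0, 0), (6, 0), (6, 4.667), (0, 8.667)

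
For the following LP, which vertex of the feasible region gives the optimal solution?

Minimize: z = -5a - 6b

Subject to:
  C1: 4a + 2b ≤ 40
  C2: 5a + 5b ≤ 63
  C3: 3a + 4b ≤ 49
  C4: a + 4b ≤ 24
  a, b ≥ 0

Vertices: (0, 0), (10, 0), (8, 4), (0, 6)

Evaluate the objective at each vertex of the feasible region:
  z(0, 0) = 0
  z(10, 0) = -50
  z(8, 4) = -64  ←
  z(0, 6) = -36
The minimum is at a = 8, b = 4.

(8, 4)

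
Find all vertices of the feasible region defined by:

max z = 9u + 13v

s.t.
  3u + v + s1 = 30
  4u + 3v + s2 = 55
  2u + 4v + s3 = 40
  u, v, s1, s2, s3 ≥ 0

(0, 0), (10, 0), (8, 6), (0, 10)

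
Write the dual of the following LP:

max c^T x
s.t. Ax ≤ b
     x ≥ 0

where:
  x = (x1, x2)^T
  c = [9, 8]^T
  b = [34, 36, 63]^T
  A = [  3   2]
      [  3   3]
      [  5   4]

Primal max cᵀx s.t. Ax ≤ b, x ≥ 0  →  Dual min bᵀy s.t. Aᵀy ≥ c, y ≥ 0.

Minimize: z = 34y1 + 36y2 + 63y3

Subject to:
  3y1 + 3y2 + 5y3 ≥ 9
  2y1 + 3y2 + 4y3 ≥ 8
  y1, y2, y3 ≥ 0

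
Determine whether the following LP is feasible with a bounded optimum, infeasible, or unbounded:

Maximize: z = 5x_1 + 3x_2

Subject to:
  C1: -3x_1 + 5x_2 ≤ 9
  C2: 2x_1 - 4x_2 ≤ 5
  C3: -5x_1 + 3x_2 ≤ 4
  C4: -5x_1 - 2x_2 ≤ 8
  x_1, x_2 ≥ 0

Unbounded (objective can increase without bound)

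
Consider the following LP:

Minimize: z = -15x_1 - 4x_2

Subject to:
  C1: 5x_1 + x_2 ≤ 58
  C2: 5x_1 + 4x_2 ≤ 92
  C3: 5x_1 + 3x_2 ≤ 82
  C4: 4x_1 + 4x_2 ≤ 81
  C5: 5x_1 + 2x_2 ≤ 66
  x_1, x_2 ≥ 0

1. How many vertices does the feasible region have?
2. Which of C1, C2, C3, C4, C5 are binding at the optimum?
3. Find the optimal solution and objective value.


1. 5
2. C1, C5
3. x_1 = 10, x_2 = 8, z = -182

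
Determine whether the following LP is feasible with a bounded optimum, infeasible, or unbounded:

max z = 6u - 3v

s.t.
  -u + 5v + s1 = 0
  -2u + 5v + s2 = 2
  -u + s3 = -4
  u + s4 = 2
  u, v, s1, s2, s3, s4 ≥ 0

Infeasible (no feasible solution exists)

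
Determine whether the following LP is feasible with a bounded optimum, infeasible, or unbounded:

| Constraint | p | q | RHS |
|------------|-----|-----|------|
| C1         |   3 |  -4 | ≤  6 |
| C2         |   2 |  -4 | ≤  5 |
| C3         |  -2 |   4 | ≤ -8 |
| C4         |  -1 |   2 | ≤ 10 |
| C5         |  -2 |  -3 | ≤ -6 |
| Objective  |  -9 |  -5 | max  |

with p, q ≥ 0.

Infeasible (no feasible solution exists)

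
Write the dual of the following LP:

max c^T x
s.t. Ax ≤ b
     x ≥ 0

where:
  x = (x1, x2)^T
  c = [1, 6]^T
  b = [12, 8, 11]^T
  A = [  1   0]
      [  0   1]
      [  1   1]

Primal max cᵀx s.t. Ax ≤ b, x ≥ 0  →  Dual min bᵀy s.t. Aᵀy ≥ c, y ≥ 0.

Minimize: z = 12y1 + 8y2 + 11y3

Subject to:
  y1 + y3 ≥ 1
  y2 + y3 ≥ 6
  y1, y2, y3 ≥ 0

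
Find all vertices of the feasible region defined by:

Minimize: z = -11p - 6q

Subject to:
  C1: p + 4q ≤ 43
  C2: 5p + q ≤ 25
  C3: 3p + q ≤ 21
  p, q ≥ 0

(0, 0), (5, 0), (3, 10), (0, 10.75)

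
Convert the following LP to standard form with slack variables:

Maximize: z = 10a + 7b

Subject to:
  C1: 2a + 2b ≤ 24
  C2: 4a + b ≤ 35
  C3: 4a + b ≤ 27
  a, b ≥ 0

max z = 10a + 7b

s.t.
  2a + 2b + s1 = 24
  4a + b + s2 = 35
  4a + b + s3 = 27
  a, b, s1, s2, s3 ≥ 0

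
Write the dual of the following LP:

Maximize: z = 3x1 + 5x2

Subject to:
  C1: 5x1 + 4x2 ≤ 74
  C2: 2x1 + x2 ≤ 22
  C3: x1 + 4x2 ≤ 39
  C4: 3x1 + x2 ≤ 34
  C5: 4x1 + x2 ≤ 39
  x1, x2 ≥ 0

Primal max cᵀx s.t. Ax ≤ b, x ≥ 0  →  Dual min bᵀy s.t. Aᵀy ≥ c, y ≥ 0.

Minimize: z = 74y1 + 22y2 + 39y3 + 34y4 + 39y5

Subject to:
  5y1 + 2y2 + y3 + 3y4 + 4y5 ≥ 3
  4y1 + y2 + 4y3 + y4 + y5 ≥ 5
  y1, y2, y3, y4, y5 ≥ 0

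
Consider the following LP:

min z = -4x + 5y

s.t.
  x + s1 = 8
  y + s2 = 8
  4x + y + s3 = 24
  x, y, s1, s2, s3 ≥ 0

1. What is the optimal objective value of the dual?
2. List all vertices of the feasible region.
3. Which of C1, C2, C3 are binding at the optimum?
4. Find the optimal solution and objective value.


1. -24
2. (0, 0), (6, 0), (4, 8), (0, 8)
3. C3
4. x = 6, y = 0, z = -24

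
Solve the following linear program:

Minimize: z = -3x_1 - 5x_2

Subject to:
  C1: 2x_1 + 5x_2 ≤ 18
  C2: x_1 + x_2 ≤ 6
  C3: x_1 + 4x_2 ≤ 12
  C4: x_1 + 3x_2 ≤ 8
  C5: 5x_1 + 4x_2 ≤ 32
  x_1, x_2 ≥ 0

Evaluate the objective at each vertex of the feasible region:
  z(0, 0) = 0
  z(6, 0) = -18
  z(5, 1) = -20  ←
  z(0, 2.667) = -13.33
The minimum is at x_1 = 5, x_2 = 1.

x_1 = 5, x_2 = 1, z = -20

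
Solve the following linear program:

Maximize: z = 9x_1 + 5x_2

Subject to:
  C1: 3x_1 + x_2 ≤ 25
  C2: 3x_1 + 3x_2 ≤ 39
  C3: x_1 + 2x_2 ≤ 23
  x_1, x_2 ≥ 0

Evaluate the objective at each vertex of the feasible region:
  z(0, 0) = 0
  z(8.333, 0) = 75
  z(6, 7) = 89  ←
  z(3, 10) = 77
  z(0, 11.5) = 57.5
The maximum is at x_1 = 6, x_2 = 7.

x_1 = 6, x_2 = 7, z = 89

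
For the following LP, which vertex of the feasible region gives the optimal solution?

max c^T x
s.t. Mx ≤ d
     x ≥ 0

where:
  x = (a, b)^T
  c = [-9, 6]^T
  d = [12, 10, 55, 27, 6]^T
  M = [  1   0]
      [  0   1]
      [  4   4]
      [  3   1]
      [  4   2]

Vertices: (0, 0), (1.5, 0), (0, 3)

Evaluate the objective at each vertex of the feasible region:
  z(0, 0) = 0
  z(1.5, 0) = -13.5
  z(0, 3) = 18  ←
The maximum is at a = 0, b = 3.

(0, 3)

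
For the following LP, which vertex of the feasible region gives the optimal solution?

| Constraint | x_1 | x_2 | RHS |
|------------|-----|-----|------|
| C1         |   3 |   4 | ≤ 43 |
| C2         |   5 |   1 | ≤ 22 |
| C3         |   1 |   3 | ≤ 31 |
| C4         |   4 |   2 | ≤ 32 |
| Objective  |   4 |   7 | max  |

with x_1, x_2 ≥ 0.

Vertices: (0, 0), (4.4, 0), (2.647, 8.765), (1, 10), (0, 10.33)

Evaluate the objective at each vertex of the feasible region:
  z(0, 0) = 0
  z(4.4, 0) = 17.6
  z(2.647, 8.765) = 71.94
  z(1, 10) = 74  ←
  z(0, 10.33) = 72.33
The maximum is at x_1 = 1, x_2 = 10.

(1, 10)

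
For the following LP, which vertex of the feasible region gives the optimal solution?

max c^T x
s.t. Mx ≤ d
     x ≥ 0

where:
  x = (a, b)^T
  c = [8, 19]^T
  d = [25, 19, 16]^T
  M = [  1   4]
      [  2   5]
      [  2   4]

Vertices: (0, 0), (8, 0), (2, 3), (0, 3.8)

Evaluate the objective at each vertex of the feasible region:
  z(0, 0) = 0
  z(8, 0) = 64
  z(2, 3) = 73  ←
  z(0, 3.8) = 72.2
The maximum is at a = 2, b = 3.

(2, 3)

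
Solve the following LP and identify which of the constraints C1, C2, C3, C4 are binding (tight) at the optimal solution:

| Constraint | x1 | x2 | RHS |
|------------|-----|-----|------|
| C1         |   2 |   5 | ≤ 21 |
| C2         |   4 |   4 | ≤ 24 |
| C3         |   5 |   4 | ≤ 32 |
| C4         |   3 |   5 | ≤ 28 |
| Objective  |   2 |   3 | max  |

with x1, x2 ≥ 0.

At x1 = 3, x2 = 3, compute slack b - a·x for each constraint:
  C1: 21 − 21 = 0  (binding)
  C2: 24 − 24 = 0  (binding)
  C3: 32 − 27 = 5  (slack)
  C4: 28 − 24 = 4  (slack)

Optimal: x1 = 3, x2 = 3
Binding: C1, C2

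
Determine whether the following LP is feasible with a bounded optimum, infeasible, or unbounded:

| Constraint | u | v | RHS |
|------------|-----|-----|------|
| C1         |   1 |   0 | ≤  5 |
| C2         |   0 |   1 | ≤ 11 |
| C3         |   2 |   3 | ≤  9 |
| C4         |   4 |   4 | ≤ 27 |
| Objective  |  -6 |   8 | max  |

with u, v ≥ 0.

Feasible with a bounded optimal solution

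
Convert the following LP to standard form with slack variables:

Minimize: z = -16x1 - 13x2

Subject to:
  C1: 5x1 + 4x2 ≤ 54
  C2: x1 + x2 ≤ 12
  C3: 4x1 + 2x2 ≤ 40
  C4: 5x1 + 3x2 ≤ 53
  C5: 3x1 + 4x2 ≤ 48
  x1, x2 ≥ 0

min z = -16x1 - 13x2

s.t.
  5x1 + 4x2 + s1 = 54
  x1 + x2 + s2 = 12
  4x1 + 2x2 + s3 = 40
  5x1 + 3x2 + s4 = 53
  3x1 + 4x2 + s5 = 48
  x1, x2, s1, s2, s3, s4, s5 ≥ 0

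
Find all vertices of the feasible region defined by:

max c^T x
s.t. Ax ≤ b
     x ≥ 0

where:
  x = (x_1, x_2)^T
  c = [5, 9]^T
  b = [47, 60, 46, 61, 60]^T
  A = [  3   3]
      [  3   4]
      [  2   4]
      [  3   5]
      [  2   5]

(0, 0), (15.67, 0), (8.667, 7), (7, 8), (0, 11.5)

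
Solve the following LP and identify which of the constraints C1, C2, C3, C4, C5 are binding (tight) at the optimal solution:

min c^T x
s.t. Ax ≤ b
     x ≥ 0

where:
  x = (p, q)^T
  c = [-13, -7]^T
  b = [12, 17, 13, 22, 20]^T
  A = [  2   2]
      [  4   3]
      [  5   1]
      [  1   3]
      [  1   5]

At p = 2, q = 3, compute slack b - a·x for each constraint:
  C1: 12 − 10 = 2  (slack)
  C2: 17 − 17 = 0  (binding)
  C3: 13 − 13 = 0  (binding)
  C4: 22 − 11 = 11  (slack)
  C5: 20 − 17 = 3  (slack)

Optimal: p = 2, q = 3
Binding: C2, C3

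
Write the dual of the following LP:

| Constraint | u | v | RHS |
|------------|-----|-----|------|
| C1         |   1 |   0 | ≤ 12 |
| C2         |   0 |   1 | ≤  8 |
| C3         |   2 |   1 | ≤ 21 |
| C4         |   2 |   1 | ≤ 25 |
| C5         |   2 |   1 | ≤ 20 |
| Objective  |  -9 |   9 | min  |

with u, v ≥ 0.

Primal min cᵀx s.t. Ax ≤ b, x ≥ 0  →  Dual max −bᵀy s.t. Aᵀy ≥ −c, y ≥ 0.

Maximize: z = -12y1 - 8y2 - 21y3 - 25y4 - 20y5

Subject to:
  y1 + 2y3 + 2y4 + 2y5 ≥ 9
  y2 + y3 + y4 + y5 ≥ -9
  y1, y2, y3, y4, y5 ≥ 0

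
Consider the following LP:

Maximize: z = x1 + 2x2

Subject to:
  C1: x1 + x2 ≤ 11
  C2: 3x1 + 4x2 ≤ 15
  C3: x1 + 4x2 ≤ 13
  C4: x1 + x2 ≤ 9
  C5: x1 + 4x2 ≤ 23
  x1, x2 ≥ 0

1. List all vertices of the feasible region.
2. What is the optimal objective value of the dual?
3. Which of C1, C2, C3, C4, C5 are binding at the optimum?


1. (0, 0), (5, 0), (1, 3), (0, 3.25)
2. 7
3. C2, C3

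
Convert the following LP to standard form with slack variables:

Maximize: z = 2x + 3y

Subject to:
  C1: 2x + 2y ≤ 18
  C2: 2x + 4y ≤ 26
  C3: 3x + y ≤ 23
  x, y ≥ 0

max z = 2x + 3y

s.t.
  2x + 2y + s1 = 18
  2x + 4y + s2 = 26
  3x + y + s3 = 23
  x, y, s1, s2, s3 ≥ 0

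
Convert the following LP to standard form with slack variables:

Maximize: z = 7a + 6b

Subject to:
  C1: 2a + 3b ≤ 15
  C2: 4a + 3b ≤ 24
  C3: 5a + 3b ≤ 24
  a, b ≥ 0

max z = 7a + 6b

s.t.
  2a + 3b + s1 = 15
  4a + 3b + s2 = 24
  5a + 3b + s3 = 24
  a, b, s1, s2, s3 ≥ 0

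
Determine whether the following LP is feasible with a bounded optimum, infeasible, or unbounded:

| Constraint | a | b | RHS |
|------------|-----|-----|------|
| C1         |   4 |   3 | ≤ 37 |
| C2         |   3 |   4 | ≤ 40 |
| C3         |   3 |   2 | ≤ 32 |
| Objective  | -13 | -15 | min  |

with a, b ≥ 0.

Feasible with a bounded optimal solution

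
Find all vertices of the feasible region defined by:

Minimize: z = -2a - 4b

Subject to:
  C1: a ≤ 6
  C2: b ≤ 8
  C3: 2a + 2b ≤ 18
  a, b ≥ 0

(0, 0), (6, 0), (6, 3), (1, 8), (0, 8)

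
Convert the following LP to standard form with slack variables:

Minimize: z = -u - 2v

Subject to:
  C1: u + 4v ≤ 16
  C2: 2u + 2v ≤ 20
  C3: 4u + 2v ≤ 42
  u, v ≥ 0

min z = -u - 2v

s.t.
  u + 4v + s1 = 16
  2u + 2v + s2 = 20
  4u + 2v + s3 = 42
  u, v, s1, s2, s3 ≥ 0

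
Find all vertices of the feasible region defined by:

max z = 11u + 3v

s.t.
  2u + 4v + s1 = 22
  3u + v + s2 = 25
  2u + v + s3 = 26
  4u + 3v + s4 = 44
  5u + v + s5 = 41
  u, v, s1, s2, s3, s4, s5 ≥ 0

(0, 0), (8.2, 0), (8, 1), (7.8, 1.6), (0, 5.5)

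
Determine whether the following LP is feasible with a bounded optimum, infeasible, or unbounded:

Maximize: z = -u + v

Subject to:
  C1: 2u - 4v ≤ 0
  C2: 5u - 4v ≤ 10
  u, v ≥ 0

Unbounded (objective can increase without bound)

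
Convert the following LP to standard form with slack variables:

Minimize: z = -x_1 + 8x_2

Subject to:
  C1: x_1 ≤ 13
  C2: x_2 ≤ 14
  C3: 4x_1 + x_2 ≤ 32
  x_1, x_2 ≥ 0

min z = -x_1 + 8x_2

s.t.
  x_1 + s1 = 13
  x_2 + s2 = 14
  4x_1 + x_2 + s3 = 32
  x_1, x_2, s1, s2, s3 ≥ 0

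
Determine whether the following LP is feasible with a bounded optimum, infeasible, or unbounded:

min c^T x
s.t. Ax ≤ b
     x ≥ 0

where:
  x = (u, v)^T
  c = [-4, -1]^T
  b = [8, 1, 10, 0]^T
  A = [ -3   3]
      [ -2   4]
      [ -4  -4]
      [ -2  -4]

Unbounded (objective can decrease without bound)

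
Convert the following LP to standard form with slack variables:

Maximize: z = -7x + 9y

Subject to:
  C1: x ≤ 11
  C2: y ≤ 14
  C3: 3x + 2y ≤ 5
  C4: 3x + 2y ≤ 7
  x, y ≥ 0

max z = -7x + 9y

s.t.
  x + s1 = 11
  y + s2 = 14
  3x + 2y + s3 = 5
  3x + 2y + s4 = 7
  x, y, s1, s2, s3, s4 ≥ 0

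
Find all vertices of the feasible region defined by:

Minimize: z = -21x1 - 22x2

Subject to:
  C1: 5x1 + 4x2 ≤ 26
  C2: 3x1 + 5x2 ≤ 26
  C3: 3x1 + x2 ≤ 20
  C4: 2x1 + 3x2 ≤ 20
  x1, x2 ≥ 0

(0, 0), (5.2, 0), (2, 4), (0, 5.2)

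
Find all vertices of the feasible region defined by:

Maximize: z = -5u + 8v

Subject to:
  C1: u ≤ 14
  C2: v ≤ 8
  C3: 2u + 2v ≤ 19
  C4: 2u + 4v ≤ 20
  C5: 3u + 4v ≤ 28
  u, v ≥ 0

(0, 0), (9.333, 0), (8, 1), (0, 5)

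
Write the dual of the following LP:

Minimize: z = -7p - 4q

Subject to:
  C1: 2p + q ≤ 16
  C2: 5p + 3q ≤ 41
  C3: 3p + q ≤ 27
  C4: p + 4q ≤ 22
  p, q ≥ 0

Primal min cᵀx s.t. Ax ≤ b, x ≥ 0  →  Dual max −bᵀy s.t. Aᵀy ≥ −c, y ≥ 0.

Maximize: z = -16y1 - 41y2 - 27y3 - 22y4

Subject to:
  2y1 + 5y2 + 3y3 + y4 ≥ 7
  y1 + 3y2 + y3 + 4y4 ≥ 4
  y1, y2, y3, y4 ≥ 0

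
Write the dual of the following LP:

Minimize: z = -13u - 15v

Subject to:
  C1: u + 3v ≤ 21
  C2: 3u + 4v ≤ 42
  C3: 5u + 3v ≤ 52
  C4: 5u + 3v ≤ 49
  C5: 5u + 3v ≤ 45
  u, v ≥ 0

Primal min cᵀx s.t. Ax ≤ b, x ≥ 0  →  Dual max −bᵀy s.t. Aᵀy ≥ −c, y ≥ 0.

Maximize: z = -21y1 - 42y2 - 52y3 - 49y4 - 45y5

Subject to:
  y1 + 3y2 + 5y3 + 5y4 + 5y5 ≥ 13
  3y1 + 4y2 + 3y3 + 3y4 + 3y5 ≥ 15
  y1, y2, y3, y4, y5 ≥ 0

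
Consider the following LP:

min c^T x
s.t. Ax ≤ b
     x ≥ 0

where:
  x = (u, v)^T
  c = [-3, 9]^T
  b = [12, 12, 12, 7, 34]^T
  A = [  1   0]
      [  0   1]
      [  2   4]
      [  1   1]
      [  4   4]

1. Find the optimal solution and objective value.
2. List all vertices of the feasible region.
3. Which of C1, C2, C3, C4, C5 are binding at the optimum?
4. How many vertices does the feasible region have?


1. u = 6, v = 0, z = -18
2. (0, 0), (6, 0), (0, 3)
3. C3
4. 3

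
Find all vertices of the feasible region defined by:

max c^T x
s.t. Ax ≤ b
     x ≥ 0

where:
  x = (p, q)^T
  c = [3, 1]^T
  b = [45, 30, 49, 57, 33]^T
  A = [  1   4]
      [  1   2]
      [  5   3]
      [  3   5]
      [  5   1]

(0, 0), (6.6, 0), (5, 8), (4.625, 8.625), (0.4286, 11.14), (0, 11.25)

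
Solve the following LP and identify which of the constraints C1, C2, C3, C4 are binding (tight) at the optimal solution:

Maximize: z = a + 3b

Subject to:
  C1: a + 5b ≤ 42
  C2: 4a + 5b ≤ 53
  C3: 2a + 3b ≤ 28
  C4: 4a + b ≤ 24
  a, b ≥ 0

At a = 2, b = 8, compute slack b - a·x for each constraint:
  C1: 42 − 42 = 0  (binding)
  C2: 53 − 48 = 5  (slack)
  C3: 28 − 28 = 0  (binding)
  C4: 24 − 16 = 8  (slack)

Optimal: a = 2, b = 8
Binding: C1, C3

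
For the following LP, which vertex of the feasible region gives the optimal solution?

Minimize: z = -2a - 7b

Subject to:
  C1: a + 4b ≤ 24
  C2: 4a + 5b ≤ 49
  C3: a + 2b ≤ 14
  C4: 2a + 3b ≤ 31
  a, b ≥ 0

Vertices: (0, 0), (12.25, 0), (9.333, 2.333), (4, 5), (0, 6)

Evaluate the objective at each vertex of the feasible region:
  z(0, 0) = 0
  z(12.25, 0) = -24.5
  z(9.333, 2.333) = -35
  z(4, 5) = -43  ←
  z(0, 6) = -42
The minimum is at a = 4, b = 5.

(4, 5)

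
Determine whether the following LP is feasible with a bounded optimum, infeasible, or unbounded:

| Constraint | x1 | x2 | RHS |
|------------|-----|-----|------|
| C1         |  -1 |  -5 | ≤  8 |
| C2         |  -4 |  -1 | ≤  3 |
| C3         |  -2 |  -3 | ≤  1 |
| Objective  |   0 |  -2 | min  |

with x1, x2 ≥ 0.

Unbounded (objective can decrease without bound)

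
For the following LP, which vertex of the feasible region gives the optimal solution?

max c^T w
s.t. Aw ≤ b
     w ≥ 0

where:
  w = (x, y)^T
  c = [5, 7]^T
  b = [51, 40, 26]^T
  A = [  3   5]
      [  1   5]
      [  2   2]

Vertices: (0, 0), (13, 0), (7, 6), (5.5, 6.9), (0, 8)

Evaluate the objective at each vertex of the feasible region:
  z(0, 0) = 0
  z(13, 0) = 65
  z(7, 6) = 77  ←
  z(5.5, 6.9) = 75.8
  z(0, 8) = 56
The maximum is at x = 7, y = 6.

(7, 6)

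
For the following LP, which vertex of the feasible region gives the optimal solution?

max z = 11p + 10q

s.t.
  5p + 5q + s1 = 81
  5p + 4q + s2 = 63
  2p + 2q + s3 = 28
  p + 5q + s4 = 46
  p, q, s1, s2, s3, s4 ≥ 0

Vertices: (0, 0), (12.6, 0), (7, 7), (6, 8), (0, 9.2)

Evaluate the objective at each vertex of the feasible region:
  z(0, 0) = 0
  z(12.6, 0) = 138.6
  z(7, 7) = 147  ←
  z(6, 8) = 146
  z(0, 9.2) = 92
The maximum is at p = 7, q = 7.

(7, 7)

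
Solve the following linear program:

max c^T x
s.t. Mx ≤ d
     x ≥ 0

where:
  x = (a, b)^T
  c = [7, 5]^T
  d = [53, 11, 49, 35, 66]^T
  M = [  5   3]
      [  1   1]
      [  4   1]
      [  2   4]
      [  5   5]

Evaluate the objective at each vertex of the feasible region:
  z(0, 0) = 0
  z(10.6, 0) = 74.2
  z(10, 1) = 75  ←
  z(4.5, 6.5) = 64
  z(0, 8.75) = 43.75
The maximum is at a = 10, b = 1.

a = 10, b = 1, z = 75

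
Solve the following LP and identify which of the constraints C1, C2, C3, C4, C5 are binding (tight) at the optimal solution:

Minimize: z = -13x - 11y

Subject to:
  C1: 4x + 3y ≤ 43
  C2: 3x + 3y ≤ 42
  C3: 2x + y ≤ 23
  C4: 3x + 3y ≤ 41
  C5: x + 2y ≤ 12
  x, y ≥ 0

At x = 10, y = 1, compute slack b - a·x for each constraint:
  C1: 43 − 43 = 0  (binding)
  C2: 42 − 33 = 9  (slack)
  C3: 23 − 21 = 2  (slack)
  C4: 41 − 33 = 8  (slack)
  C5: 12 − 12 = 0  (binding)

Optimal: x = 10, y = 1
Binding: C1, C5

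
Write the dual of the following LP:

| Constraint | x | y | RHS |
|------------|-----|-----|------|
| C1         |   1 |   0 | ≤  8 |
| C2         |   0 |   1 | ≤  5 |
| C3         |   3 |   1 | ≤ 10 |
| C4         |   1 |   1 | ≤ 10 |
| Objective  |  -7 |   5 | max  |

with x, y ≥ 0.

Primal max cᵀx s.t. Ax ≤ b, x ≥ 0  →  Dual min bᵀy s.t. Aᵀy ≥ c, y ≥ 0.

Minimize: z = 8y1 + 5y2 + 10y3 + 10y4

Subject to:
  y1 + 3y3 + y4 ≥ -7
  y2 + y3 + y4 ≥ 5
  y1, y2, y3, y4 ≥ 0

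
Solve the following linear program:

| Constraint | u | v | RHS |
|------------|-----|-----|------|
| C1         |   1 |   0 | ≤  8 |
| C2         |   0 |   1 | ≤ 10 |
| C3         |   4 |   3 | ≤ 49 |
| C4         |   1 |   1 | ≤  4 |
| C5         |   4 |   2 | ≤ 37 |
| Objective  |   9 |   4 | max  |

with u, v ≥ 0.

Evaluate the objective at each vertex of the feasible region:
  z(0, 0) = 0
  z(4, 0) = 36  ←
  z(0, 4) = 16
The maximum is at u = 4, v = 0.

u = 4, v = 0, z = 36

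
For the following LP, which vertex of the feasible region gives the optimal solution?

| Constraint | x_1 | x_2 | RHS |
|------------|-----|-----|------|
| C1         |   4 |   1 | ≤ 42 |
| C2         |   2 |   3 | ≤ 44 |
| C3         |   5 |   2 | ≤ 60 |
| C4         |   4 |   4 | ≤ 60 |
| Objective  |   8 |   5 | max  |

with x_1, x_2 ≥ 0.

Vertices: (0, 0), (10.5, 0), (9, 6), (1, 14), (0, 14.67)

Evaluate the objective at each vertex of the feasible region:
  z(0, 0) = 0
  z(10.5, 0) = 84
  z(9, 6) = 102  ←
  z(1, 14) = 78
  z(0, 14.67) = 73.33
The maximum is at x_1 = 9, x_2 = 6.

(9, 6)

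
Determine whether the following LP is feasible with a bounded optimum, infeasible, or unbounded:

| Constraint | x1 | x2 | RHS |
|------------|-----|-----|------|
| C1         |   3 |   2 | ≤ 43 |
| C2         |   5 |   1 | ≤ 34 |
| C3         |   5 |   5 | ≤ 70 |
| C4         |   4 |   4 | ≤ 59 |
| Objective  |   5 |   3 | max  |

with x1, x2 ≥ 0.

Feasible with a bounded optimal solution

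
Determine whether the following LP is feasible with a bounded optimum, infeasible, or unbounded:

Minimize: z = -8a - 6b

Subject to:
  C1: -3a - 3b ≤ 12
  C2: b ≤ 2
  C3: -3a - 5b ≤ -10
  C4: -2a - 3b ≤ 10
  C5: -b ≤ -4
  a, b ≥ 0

Infeasible (no feasible solution exists)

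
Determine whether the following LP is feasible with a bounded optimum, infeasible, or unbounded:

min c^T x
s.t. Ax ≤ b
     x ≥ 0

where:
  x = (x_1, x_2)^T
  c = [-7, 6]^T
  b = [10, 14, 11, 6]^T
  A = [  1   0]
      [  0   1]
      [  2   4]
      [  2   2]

Feasible with a bounded optimal solution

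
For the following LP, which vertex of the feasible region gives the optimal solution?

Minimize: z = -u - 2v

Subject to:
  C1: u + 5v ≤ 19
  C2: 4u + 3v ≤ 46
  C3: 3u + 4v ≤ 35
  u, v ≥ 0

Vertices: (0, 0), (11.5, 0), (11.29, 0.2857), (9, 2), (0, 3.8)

Evaluate the objective at each vertex of the feasible region:
  z(0, 0) = 0
  z(11.5, 0) = -11.5
  z(11.29, 0.2857) = -11.86
  z(9, 2) = -13  ←
  z(0, 3.8) = -7.6
The minimum is at u = 9, v = 2.

(9, 2)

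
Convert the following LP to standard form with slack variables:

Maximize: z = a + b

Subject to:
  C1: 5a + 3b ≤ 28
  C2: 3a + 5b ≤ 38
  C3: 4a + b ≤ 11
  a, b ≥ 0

max z = a + b

s.t.
  5a + 3b + s1 = 28
  3a + 5b + s2 = 38
  4a + b + s3 = 11
  a, b, s1, s2, s3 ≥ 0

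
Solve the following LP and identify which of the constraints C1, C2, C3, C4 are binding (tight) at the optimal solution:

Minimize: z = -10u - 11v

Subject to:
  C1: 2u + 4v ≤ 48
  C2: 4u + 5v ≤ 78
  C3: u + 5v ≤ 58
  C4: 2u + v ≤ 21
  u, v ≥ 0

At u = 6, v = 9, compute slack b - a·x for each constraint:
  C1: 48 − 48 = 0  (binding)
  C2: 78 − 69 = 9  (slack)
  C3: 58 − 51 = 7  (slack)
  C4: 21 − 21 = 0  (binding)

Optimal: u = 6, v = 9
Binding: C1, C4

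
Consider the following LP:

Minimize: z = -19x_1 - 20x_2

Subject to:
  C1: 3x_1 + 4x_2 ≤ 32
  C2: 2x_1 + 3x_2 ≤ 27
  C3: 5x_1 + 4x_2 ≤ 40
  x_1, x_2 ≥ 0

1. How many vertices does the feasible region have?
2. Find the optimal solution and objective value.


1. 4
2. x_1 = 4, x_2 = 5, z = -176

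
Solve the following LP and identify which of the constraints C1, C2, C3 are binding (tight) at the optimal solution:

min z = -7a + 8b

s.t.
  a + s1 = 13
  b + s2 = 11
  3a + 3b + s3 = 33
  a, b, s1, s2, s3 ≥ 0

At a = 11, b = 0, compute slack b - a·x for each constraint:
  C1: 13 − 11 = 2  (slack)
  C2: 11 − 0 = 11  (slack)
  C3: 33 − 33 = 0  (binding)

Optimal: a = 11, b = 0
Binding: C3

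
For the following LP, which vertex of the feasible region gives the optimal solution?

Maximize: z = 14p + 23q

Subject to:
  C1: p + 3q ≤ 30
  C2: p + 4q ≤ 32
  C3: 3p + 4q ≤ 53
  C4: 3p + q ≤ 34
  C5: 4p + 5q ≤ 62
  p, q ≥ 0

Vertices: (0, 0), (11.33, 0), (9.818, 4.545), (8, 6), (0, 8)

Evaluate the objective at each vertex of the feasible region:
  z(0, 0) = 0
  z(11.33, 0) = 158.7
  z(9.818, 4.545) = 242
  z(8, 6) = 250  ←
  z(0, 8) = 184
The maximum is at p = 8, q = 6.

(8, 6)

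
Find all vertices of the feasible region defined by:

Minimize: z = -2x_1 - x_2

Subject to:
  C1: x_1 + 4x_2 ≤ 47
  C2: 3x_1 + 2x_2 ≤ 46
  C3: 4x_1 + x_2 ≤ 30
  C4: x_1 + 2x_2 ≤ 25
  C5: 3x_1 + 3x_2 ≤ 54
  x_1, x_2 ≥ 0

(0, 0), (7.5, 0), (5, 10), (3, 11), (0, 11.75)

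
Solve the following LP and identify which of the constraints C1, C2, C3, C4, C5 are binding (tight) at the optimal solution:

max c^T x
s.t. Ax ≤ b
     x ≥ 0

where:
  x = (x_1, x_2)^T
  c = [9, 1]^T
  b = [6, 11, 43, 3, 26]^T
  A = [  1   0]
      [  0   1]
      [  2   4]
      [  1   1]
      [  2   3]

At x_1 = 3, x_2 = 0, compute slack b - a·x for each constraint:
  C1: 6 − 3 = 3  (slack)
  C2: 11 − 0 = 11  (slack)
  C3: 43 − 6 = 37  (slack)
  C4: 3 − 3 = 0  (binding)
  C5: 26 − 6 = 20  (slack)

Optimal: x_1 = 3, x_2 = 0
Binding: C4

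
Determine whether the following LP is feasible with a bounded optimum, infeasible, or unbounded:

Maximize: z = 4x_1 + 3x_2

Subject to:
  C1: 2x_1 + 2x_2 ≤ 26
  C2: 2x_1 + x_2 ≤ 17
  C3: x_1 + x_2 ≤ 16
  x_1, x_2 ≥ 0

Feasible with a bounded optimal solution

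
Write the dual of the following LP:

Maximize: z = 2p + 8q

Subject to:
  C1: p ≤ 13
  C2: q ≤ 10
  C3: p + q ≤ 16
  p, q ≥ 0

Primal max cᵀx s.t. Ax ≤ b, x ≥ 0  →  Dual min bᵀy s.t. Aᵀy ≥ c, y ≥ 0.

Minimize: z = 13y1 + 10y2 + 16y3

Subject to:
  y1 + y3 ≥ 2
  y2 + y3 ≥ 8
  y1, y2, y3 ≥ 0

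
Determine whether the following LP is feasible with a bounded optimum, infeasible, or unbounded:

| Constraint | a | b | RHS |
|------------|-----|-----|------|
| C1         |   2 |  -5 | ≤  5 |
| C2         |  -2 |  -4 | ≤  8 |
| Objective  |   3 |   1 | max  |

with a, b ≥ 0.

Unbounded (objective can increase without bound)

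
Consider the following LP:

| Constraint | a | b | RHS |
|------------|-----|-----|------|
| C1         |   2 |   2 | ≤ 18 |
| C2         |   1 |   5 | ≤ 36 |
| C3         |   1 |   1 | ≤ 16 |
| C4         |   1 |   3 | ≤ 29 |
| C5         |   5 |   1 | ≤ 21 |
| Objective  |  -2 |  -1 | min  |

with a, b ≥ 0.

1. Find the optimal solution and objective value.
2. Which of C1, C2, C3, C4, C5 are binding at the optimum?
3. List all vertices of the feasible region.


1. a = 3, b = 6, z = -12
2. C1, C5
3. (0, 0), (4.2, 0), (3, 6), (2.25, 6.75), (0, 7.2)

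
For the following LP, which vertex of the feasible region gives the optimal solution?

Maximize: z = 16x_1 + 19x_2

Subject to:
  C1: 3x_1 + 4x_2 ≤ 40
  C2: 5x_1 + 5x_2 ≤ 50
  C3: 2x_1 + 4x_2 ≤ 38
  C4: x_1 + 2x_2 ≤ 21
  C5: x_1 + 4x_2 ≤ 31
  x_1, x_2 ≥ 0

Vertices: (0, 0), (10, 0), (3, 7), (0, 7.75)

Evaluate the objective at each vertex of the feasible region:
  z(0, 0) = 0
  z(10, 0) = 160
  z(3, 7) = 181  ←
  z(0, 7.75) = 147.2
The maximum is at x_1 = 3, x_2 = 7.

(3, 7)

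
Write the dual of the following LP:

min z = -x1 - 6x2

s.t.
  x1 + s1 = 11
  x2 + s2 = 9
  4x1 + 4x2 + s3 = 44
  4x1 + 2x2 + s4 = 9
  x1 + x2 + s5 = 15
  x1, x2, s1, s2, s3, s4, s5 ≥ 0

Primal min cᵀx s.t. Ax ≤ b, x ≥ 0  →  Dual max −bᵀy s.t. Aᵀy ≥ −c, y ≥ 0.

Maximize: z = -11y1 - 9y2 - 44y3 - 9y4 - 15y5

Subject to:
  y1 + 4y3 + 4y4 + y5 ≥ 1
  y2 + 4y3 + 2y4 + y5 ≥ 6
  y1, y2, y3, y4, y5 ≥ 0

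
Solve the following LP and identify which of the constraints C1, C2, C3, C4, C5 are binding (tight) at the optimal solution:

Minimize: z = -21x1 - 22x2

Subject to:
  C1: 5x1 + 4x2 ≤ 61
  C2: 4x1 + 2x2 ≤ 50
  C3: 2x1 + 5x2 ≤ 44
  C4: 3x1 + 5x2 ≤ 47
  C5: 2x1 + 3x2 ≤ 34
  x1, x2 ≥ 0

At x1 = 9, x2 = 4, compute slack b - a·x for each constraint:
  C1: 61 − 61 = 0  (binding)
  C2: 50 − 44 = 6  (slack)
  C3: 44 − 38 = 6  (slack)
  C4: 47 − 47 = 0  (binding)
  C5: 34 − 30 = 4  (slack)

Optimal: x1 = 9, x2 = 4
Binding: C1, C4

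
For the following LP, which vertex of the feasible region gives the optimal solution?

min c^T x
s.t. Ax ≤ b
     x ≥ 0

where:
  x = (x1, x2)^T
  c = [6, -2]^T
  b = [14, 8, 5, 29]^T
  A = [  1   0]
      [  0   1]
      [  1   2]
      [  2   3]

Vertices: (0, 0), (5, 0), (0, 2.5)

Evaluate the objective at each vertex of the feasible region:
  z(0, 0) = 0
  z(5, 0) = 30
  z(0, 2.5) = -5  ←
The minimum is at x1 = 0, x2 = 2.5.

(0, 2.5)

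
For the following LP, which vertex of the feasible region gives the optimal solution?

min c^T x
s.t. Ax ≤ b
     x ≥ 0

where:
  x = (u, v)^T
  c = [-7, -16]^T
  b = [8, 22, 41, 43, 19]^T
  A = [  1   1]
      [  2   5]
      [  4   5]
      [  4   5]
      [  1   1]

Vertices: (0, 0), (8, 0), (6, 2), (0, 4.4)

Evaluate the objective at each vertex of the feasible region:
  z(0, 0) = 0
  z(8, 0) = -56
  z(6, 2) = -74  ←
  z(0, 4.4) = -70.4
The minimum is at u = 6, v = 2.

(6, 2)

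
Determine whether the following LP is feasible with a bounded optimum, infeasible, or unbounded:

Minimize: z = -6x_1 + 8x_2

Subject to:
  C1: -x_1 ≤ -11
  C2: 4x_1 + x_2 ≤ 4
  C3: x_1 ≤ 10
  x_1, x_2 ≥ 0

Infeasible (no feasible solution exists)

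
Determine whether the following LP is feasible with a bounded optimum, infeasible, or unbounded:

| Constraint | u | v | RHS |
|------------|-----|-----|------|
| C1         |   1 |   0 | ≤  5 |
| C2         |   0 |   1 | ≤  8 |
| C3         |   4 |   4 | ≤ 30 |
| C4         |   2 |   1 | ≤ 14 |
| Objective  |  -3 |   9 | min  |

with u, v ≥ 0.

Feasible with a bounded optimal solution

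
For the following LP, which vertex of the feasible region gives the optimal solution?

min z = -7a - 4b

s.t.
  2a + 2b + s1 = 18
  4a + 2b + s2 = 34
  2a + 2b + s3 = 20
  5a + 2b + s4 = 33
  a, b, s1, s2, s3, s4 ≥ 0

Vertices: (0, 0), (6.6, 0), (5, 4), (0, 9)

Evaluate the objective at each vertex of the feasible region:
  z(0, 0) = 0
  z(6.6, 0) = -46.2
  z(5, 4) = -51  ←
  z(0, 9) = -36
The minimum is at a = 5, b = 4.

(5, 4)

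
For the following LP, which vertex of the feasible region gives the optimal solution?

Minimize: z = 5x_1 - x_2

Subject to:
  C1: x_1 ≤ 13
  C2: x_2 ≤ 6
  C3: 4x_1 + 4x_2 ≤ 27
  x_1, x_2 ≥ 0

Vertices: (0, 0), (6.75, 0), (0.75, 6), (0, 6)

Evaluate the objective at each vertex of the feasible region:
  z(0, 0) = 0
  z(6.75, 0) = 33.75
  z(0.75, 6) = -2.25
  z(0, 6) = -6  ←
The minimum is at x_1 = 0, x_2 = 6.

(0, 6)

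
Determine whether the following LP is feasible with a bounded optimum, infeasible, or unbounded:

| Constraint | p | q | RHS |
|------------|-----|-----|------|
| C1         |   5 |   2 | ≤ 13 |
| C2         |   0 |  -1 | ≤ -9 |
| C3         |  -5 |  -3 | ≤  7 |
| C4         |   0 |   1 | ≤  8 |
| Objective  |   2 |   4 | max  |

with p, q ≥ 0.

Infeasible (no feasible solution exists)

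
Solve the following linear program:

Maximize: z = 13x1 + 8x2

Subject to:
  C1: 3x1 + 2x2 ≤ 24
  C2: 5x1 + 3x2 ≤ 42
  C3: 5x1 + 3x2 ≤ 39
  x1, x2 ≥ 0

Evaluate the objective at each vertex of the feasible region:
  z(0, 0) = 0
  z(7.8, 0) = 101.4
  z(6, 3) = 102  ←
  z(0, 12) = 96
The maximum is at x1 = 6, x2 = 3.

x1 = 6, x2 = 3, z = 102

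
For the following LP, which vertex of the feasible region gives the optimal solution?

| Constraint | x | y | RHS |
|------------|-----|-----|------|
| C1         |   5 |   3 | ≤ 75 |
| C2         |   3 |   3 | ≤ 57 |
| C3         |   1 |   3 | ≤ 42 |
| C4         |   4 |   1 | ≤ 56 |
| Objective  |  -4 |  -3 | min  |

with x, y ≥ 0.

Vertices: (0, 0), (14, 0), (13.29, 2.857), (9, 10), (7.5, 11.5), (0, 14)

Evaluate the objective at each vertex of the feasible region:
  z(0, 0) = 0
  z(14, 0) = -56
  z(13.29, 2.857) = -61.71
  z(9, 10) = -66  ←
  z(7.5, 11.5) = -64.5
  z(0, 14) = -42
The minimum is at x = 9, y = 10.

(9, 10)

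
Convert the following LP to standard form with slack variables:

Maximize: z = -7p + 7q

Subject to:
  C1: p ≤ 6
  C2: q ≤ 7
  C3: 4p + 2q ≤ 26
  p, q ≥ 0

max z = -7p + 7q

s.t.
  p + s1 = 6
  q + s2 = 7
  4p + 2q + s3 = 26
  p, q, s1, s2, s3 ≥ 0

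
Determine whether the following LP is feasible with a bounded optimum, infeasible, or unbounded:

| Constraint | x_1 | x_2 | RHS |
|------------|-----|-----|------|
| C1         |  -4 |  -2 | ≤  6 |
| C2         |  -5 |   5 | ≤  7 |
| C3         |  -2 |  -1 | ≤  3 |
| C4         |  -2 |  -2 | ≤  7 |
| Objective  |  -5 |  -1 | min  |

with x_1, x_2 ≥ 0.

Unbounded (objective can decrease without bound)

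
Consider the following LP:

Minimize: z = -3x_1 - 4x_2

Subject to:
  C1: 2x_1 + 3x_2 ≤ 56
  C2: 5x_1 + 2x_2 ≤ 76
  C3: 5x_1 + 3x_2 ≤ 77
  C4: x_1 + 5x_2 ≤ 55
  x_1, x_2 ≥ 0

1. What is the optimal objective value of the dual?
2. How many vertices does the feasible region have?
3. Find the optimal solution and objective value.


1. -66
2. 5
3. x_1 = 10, x_2 = 9, z = -66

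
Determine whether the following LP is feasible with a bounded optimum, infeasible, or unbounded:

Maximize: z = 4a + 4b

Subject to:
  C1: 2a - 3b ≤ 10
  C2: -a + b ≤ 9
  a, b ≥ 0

Unbounded (objective can increase without bound)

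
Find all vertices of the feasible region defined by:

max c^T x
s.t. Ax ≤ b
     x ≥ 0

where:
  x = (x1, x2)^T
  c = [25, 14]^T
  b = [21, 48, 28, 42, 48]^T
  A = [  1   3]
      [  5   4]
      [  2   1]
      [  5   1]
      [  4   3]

(0, 0), (8.4, 0), (8, 2), (5.455, 5.182), (0, 7)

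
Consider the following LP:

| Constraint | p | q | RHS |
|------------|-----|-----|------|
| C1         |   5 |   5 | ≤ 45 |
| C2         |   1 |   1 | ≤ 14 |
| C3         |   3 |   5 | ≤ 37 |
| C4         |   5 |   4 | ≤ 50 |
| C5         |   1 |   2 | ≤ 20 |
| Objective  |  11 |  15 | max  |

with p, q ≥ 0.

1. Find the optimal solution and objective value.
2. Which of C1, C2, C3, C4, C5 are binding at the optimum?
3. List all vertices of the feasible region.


1. p = 4, q = 5, z = 119
2. C1, C3
3. (0, 0), (9, 0), (4, 5), (0, 7.4)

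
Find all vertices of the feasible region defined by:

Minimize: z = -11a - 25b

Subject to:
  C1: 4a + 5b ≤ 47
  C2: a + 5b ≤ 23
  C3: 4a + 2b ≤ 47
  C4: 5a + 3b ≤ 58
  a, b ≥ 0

(0, 0), (11.6, 0), (11.46, 0.2308), (8, 3), (0, 4.6)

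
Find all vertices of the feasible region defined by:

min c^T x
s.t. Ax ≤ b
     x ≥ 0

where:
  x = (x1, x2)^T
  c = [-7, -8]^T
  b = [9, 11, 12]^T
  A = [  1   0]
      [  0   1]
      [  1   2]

(0, 0), (9, 0), (9, 1.5), (0, 6)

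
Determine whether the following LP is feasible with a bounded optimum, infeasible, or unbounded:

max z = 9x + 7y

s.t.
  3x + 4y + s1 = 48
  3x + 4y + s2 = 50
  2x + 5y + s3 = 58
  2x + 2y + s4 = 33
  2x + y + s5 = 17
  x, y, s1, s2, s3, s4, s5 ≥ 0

Feasible with a bounded optimal solution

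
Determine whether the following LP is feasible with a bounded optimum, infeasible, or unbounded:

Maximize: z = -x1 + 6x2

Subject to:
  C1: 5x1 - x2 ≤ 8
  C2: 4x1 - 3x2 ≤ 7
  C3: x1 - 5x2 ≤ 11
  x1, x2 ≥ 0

Unbounded (objective can increase without bound)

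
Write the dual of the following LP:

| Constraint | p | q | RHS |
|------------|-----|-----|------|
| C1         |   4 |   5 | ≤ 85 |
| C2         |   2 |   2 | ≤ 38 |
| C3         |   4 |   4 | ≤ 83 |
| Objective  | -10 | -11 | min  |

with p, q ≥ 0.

Primal min cᵀx s.t. Ax ≤ b, x ≥ 0  →  Dual max −bᵀy s.t. Aᵀy ≥ −c, y ≥ 0.

Maximize: z = -85y1 - 38y2 - 83y3

Subject to:
  4y1 + 2y2 + 4y3 ≥ 10
  5y1 + 2y2 + 4y3 ≥ 11
  y1, y2, y3 ≥ 0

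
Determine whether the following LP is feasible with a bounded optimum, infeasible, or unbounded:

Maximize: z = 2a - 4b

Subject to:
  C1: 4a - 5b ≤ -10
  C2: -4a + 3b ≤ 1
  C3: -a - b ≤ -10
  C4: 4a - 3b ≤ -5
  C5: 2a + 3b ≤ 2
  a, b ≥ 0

Infeasible (no feasible solution exists)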